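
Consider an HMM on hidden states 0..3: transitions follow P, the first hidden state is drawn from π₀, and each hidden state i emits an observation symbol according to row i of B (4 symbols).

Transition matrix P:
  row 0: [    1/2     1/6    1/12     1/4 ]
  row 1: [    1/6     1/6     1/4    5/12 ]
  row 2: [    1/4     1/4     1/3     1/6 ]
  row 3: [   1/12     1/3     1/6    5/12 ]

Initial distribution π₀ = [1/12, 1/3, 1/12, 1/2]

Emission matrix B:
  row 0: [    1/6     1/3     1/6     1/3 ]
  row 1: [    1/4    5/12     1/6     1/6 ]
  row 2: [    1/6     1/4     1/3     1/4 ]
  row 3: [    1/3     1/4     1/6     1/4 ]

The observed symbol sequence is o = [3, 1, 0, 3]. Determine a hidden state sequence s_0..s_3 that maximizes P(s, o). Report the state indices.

t=0: δ = [2.778e-02, 5.556e-02, 2.083e-02, 1.250e-01]  (obs o_0=3)
t=1: δ = [4.630e-03, 1.736e-02, 5.208e-03, 1.302e-02]  ψ = [0, 3, 3, 3]  (obs o_1=1)
t=2: δ = [4.823e-04, 1.085e-03, 7.234e-04, 2.411e-03]  ψ = [1, 3, 1, 1]  (obs o_2=0)
t=3: δ = [8.038e-05, 1.340e-04, 1.005e-04, 2.512e-04]  ψ = [0, 3, 3, 3]  (obs o_3=3)
backtrack: best end state = 3; path = [3, 1, 3, 3]

path = [3, 1, 3, 3]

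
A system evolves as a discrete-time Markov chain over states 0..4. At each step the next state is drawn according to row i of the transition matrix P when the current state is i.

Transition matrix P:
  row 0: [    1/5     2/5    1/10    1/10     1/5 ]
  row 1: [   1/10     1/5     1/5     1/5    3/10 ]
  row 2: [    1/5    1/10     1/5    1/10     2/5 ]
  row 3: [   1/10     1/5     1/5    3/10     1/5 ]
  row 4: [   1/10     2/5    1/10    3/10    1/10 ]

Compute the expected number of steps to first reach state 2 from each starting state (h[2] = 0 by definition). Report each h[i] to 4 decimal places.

First-step conditioning: h[2] = 0; for i ≠ 2, h[i] = 1 + Σ_k P[i][k]·h[k].
  h[0] = 1 + 1/5·h[0] + 2/5·h[1] + 1/10·h[3] + 1/5·h[4]
  h[1] = 1 + 1/10·h[0] + 1/5·h[1] + 1/5·h[3] + 3/10·h[4]
  h[3] = 1 + 1/10·h[0] + 1/5·h[1] + 3/10·h[3] + 1/5·h[4]
  h[4] = 1 + 1/10·h[0] + 2/5·h[1] + 3/10·h[3] + 1/10·h[4]
Solving the 4×4 linear system over states ≠ 2 gives exactly h = [2705/409, 4905/818, 0, 2430/409, 2655/409] (h[2] = 0 is the target).

h = [6.6137, 5.9963, 0.0000, 5.9413, 6.4914]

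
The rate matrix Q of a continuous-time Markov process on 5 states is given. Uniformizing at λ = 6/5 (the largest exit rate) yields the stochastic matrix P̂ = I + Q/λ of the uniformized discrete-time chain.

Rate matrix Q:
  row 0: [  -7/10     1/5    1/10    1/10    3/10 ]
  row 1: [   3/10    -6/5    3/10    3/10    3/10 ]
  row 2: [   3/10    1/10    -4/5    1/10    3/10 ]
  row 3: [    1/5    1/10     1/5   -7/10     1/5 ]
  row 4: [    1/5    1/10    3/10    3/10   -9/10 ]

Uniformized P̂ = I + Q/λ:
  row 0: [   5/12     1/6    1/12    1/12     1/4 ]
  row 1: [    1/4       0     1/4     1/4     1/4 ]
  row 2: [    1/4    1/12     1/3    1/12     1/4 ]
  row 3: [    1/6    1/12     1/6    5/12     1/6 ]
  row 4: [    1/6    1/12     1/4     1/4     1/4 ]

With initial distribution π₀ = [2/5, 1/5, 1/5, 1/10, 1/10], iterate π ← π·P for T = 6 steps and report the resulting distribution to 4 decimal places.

t=0: π = [0.4000, 0.2000, 0.2000, 0.1000, 0.1000]
t=1: π = [0.3000, 0.1000, 0.1917, 0.1667, 0.2417]
t=2: π = [0.2660, 0.1000, 0.2021, 0.1958, 0.2361]
t=3: π = [0.2583, 0.0972, 0.2062, 0.2046, 0.2337]
t=4: π = [0.2565, 0.0968, 0.2071, 0.2067, 0.2329]
t=5: π = [0.2561, 0.0966, 0.2073, 0.2072, 0.2328]
t=6: π = [0.2560, 0.0966, 0.2073, 0.2073, 0.2327]

π = [0.2560, 0.0966, 0.2073, 0.2073, 0.2327]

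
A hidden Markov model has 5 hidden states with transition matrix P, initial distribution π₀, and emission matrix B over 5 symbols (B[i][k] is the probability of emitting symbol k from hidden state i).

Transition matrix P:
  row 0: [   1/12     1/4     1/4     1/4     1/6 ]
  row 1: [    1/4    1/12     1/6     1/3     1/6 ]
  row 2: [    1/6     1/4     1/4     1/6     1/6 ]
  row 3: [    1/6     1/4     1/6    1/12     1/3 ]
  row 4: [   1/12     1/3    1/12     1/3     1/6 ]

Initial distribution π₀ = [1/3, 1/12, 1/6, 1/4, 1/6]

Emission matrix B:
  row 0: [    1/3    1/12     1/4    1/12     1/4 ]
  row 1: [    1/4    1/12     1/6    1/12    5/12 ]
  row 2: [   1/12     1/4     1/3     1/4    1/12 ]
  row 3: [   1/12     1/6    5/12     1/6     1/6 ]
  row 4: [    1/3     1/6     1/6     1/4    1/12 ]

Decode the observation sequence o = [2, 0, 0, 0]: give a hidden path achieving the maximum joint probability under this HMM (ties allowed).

path = [3, 4, 1, 0]

t=0: δ = [8.333e-02, 1.389e-02, 5.556e-02, 1.042e-01, 2.778e-02]  (obs o_0=2)
t=1: δ = [5.787e-03, 6.510e-03, 1.736e-03, 1.736e-03, 1.157e-02]  ψ = [3, 3, 0, 0, 3]  (obs o_1=0)
t=2: δ = [5.425e-04, 9.645e-04, 1.206e-04, 3.215e-04, 6.430e-04]  ψ = [1, 4, 0, 4, 4]  (obs o_2=0)
t=3: δ = [8.038e-05, 5.358e-05, 1.340e-05, 2.679e-05, 5.358e-05]  ψ = [1, 4, 1, 1, 1]  (obs o_3=0)
backtrack: best end state = 0; path = [3, 4, 1, 0]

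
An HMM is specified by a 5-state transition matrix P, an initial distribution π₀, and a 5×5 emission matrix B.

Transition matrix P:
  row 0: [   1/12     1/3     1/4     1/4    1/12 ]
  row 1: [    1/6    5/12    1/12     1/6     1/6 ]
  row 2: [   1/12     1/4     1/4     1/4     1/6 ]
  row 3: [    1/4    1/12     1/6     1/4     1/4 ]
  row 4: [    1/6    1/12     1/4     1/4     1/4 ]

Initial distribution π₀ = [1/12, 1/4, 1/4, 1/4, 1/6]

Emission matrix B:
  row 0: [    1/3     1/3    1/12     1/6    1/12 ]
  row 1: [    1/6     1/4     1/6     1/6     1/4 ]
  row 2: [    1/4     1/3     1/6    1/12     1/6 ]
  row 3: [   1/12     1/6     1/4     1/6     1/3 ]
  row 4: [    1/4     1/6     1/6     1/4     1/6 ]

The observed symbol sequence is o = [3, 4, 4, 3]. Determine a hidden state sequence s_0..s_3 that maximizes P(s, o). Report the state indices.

path = [1, 1, 1, 1]

t=0: δ = [1.389e-02, 4.167e-02, 2.083e-02, 4.167e-02, 4.167e-02]  (obs o_0=3)
t=1: δ = [8.681e-04, 4.340e-03, 1.736e-03, 3.472e-03, 1.736e-03]  ψ = [3, 1, 4, 3, 3]  (obs o_1=4)
t=2: δ = [7.234e-05, 4.521e-04, 9.645e-05, 2.894e-04, 1.447e-04]  ψ = [3, 1, 3, 3, 3]  (obs o_2=4)
t=3: δ = [1.256e-05, 3.140e-05, 4.019e-06, 1.256e-05, 1.884e-05]  ψ = [1, 1, 3, 1, 1]  (obs o_3=3)
backtrack: best end state = 1; path = [1, 1, 1, 1]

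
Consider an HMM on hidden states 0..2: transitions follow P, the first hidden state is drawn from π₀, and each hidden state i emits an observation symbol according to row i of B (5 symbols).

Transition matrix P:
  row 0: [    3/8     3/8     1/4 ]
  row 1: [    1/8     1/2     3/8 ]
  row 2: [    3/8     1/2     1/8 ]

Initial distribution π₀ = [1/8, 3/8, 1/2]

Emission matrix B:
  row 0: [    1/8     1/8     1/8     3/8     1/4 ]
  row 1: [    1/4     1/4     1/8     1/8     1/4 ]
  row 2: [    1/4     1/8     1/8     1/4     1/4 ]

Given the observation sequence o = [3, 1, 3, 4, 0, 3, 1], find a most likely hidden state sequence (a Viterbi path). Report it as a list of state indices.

path = [2, 1, 2, 1, 1, 2, 1]

t=0: δ = [4.688e-02, 4.688e-02, 1.250e-01]  (obs o_0=3)
t=1: δ = [5.859e-03, 1.562e-02, 2.197e-03]  ψ = [2, 2, 1]  (obs o_1=1)
t=2: δ = [8.240e-04, 9.766e-04, 1.465e-03]  ψ = [0, 1, 1]  (obs o_2=3)
t=3: δ = [1.373e-04, 1.831e-04, 9.155e-05]  ψ = [2, 2, 1]  (obs o_3=4)
t=4: δ = [6.437e-06, 2.289e-05, 1.717e-05]  ψ = [0, 1, 1]  (obs o_4=0)
t=5: δ = [2.414e-06, 1.431e-06, 2.146e-06]  ψ = [2, 1, 1]  (obs o_5=3)
t=6: δ = [1.132e-07, 2.682e-07, 7.544e-08]  ψ = [0, 2, 0]  (obs o_6=1)
backtrack: best end state = 1; path = [2, 1, 2, 1, 1, 2, 1]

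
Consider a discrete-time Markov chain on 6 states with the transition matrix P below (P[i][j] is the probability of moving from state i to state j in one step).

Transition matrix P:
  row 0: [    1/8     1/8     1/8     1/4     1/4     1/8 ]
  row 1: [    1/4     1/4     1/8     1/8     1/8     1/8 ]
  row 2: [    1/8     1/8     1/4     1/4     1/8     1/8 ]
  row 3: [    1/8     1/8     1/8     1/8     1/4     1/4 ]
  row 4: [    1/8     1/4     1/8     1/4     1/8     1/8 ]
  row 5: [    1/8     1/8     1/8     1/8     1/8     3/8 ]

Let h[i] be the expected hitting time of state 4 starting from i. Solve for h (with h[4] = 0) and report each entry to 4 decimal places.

First-step conditioning: h[4] = 0; for i ≠ 4, h[i] = 1 + Σ_k P[i][k]·h[k].
  h[0] = 1 + 1/8·h[0] + 1/8·h[1] + 1/8·h[2] + 1/4·h[3] + 1/8·h[5]
  h[1] = 1 + 1/4·h[0] + 1/4·h[1] + 1/8·h[2] + 1/8·h[3] + 1/8·h[5]
  h[2] = 1 + 1/8·h[0] + 1/8·h[1] + 1/4·h[2] + 1/4·h[3] + 1/8·h[5]
  h[3] = 1 + 1/8·h[0] + 1/8·h[1] + 1/8·h[2] + 1/8·h[3] + 1/4·h[5]
  h[5] = 1 + 1/8·h[0] + 1/8·h[1] + 1/8·h[2] + 1/8·h[3] + 3/8·h[5]
Solving the 5×5 linear system over states ≠ 4 gives exactly h = [385/73, 439/73, 440/73, 392/73, 0, 448/73] (h[4] = 0 is the target).

h = [5.2740, 6.0137, 6.0274, 5.3699, 0.0000, 6.1370]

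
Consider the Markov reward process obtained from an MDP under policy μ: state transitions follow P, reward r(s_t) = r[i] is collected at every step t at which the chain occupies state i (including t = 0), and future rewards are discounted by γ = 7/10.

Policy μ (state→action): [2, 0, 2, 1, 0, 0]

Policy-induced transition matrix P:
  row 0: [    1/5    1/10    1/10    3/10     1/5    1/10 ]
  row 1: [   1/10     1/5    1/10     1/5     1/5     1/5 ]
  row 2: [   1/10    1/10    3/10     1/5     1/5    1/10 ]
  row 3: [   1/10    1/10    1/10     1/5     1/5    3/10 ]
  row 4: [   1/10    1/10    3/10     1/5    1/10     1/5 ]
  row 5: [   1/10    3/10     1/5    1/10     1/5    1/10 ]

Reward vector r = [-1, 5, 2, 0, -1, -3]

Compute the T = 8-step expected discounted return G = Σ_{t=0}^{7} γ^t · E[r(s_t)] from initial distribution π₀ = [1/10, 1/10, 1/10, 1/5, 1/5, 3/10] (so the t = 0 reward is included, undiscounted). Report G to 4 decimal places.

t=0: π = [0.1000, 0.1000, 0.1000, 0.2000, 0.2000, 0.3000], E[r] = -0.5000, γ^t·E[r] = -0.500000, running G = -0.500000
t=1: π = [0.1100, 0.1700, 0.1900, 0.1800, 0.1800, 0.1700], E[r] = 0.4300, γ^t·E[r] = 0.301000, running G = -0.199000
t=2: π = [0.1110, 0.1510, 0.1910, 0.1940, 0.1820, 0.1710], E[r] = 0.3310, γ^t·E[r] = 0.162190, running G = -0.036810
t=3: π = [0.1111, 0.1493, 0.1917, 0.1940, 0.1818, 0.1721], E[r] = 0.3207, γ^t·E[r] = 0.110000, running G = 0.073190
t=4: π = [0.1111, 0.1494, 0.1919, 0.1939, 0.1818, 0.1719], E[r] = 0.3219, γ^t·E[r] = 0.077291, running G = 0.150481
t=5: π = [0.1111, 0.1493, 0.1919, 0.1939, 0.1818, 0.1719], E[r] = 0.3218, γ^t·E[r] = 0.054091, running G = 0.204572
t=6: π = [0.1111, 0.1493, 0.1919, 0.1939, 0.1818, 0.1719], E[r] = 0.3218, γ^t·E[r] = 0.037861, running G = 0.242433
t=7: π = [0.1111, 0.1493, 0.1919, 0.1939, 0.1818, 0.1719], E[r] = 0.3218, γ^t·E[r] = 0.026503, running G = 0.268936

G = 0.2689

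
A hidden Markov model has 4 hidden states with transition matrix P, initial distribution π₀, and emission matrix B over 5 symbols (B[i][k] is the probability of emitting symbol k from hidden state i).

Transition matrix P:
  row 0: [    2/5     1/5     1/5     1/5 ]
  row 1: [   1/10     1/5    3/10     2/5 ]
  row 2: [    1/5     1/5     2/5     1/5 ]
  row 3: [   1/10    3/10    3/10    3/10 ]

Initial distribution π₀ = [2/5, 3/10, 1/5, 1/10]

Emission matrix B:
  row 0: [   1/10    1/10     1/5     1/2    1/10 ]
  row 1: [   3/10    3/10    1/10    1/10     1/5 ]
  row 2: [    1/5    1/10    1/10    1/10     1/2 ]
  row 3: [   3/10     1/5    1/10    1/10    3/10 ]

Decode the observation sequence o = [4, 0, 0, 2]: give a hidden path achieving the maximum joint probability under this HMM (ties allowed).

path = [1, 3, 1, 3]

t=0: δ = [4.000e-02, 6.000e-02, 1.000e-01, 3.000e-02]  (obs o_0=4)
t=1: δ = [2.000e-03, 6.000e-03, 8.000e-03, 7.200e-03]  ψ = [2, 2, 2, 1]  (obs o_1=0)
t=2: δ = [1.600e-04, 6.480e-04, 6.400e-04, 7.200e-04]  ψ = [2, 3, 2, 1]  (obs o_2=0)
t=3: δ = [2.560e-05, 2.160e-05, 2.560e-05, 2.592e-05]  ψ = [2, 3, 2, 1]  (obs o_3=2)
backtrack: best end state = 3; path = [1, 3, 1, 3]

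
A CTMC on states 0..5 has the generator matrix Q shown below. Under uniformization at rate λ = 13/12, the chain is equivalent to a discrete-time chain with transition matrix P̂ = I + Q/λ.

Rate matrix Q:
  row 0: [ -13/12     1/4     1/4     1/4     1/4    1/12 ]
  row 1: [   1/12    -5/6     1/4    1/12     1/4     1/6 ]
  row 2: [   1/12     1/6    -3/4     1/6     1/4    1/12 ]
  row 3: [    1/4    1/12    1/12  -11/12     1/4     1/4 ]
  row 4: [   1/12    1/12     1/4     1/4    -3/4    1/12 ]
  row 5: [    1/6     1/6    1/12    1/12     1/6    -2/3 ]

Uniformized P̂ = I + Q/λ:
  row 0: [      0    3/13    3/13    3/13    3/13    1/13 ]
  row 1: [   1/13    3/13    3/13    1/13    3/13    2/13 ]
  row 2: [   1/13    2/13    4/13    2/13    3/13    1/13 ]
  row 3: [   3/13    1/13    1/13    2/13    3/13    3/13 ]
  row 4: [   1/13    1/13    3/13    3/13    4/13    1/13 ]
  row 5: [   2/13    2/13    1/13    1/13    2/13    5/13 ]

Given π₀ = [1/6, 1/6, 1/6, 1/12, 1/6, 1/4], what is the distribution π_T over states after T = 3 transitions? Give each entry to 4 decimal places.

t=0: π = [0.1667, 0.1667, 0.1667, 0.0833, 0.1667, 0.2500]
t=1: π = [0.0962, 0.1603, 0.1923, 0.1474, 0.2244, 0.1795]
t=2: π = [0.1060, 0.1450, 0.1953, 0.1524, 0.2342, 0.1672]
t=3: π = [0.1051, 0.1434, 0.1966, 0.1560, 0.2359, 0.1629]

π = [0.1051, 0.1434, 0.1966, 0.1560, 0.2359, 0.1629]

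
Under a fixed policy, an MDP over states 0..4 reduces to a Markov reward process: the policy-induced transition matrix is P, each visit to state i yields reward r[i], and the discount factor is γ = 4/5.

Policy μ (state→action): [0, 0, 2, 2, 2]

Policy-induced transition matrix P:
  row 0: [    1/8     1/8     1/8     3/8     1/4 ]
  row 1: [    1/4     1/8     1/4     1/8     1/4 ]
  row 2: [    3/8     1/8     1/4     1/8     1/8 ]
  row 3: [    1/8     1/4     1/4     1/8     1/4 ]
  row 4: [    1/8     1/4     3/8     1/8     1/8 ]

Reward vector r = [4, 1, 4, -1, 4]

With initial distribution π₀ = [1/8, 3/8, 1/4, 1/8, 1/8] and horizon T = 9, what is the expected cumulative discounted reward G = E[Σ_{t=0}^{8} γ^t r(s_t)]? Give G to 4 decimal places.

G = 11.0076

t=0: π = [0.1250, 0.3750, 0.2500, 0.1250, 0.1250], E[r] = 2.2500, γ^t·E[r] = 2.250000, running G = 2.250000
t=1: π = [0.2344, 0.1563, 0.2500, 0.1563, 0.2031], E[r] = 2.7500, γ^t·E[r] = 2.200000, running G = 4.450000
t=2: π = [0.2070, 0.1699, 0.2461, 0.1836, 0.1934], E[r] = 2.5723, γ^t·E[r] = 1.646250, running G = 6.096250
t=3: π = [0.2078, 0.1721, 0.2483, 0.1768, 0.1951], E[r] = 2.5999, γ^t·E[r] = 1.331125, running G = 7.427375
t=4: π = [0.2086, 0.1715, 0.2484, 0.1769, 0.1946], E[r] = 2.6009, γ^t·E[r] = 1.065313, running G = 8.492688
t=5: π = [0.2085, 0.1714, 0.2482, 0.1771, 0.1946], E[r] = 2.5999, γ^t·E[r] = 0.851950, running G = 9.344638
t=6: π = [0.2085, 0.1715, 0.2483, 0.1771, 0.1946], E[r] = 2.5999, γ^t·E[r] = 0.681552, running G = 10.026189
t=7: π = [0.2085, 0.1715, 0.2483, 0.1771, 0.1946], E[r] = 2.6000, γ^t·E[r] = 0.545253, running G = 10.571442
t=8: π = [0.2085, 0.1715, 0.2483, 0.1771, 0.1946], E[r] = 2.6000, γ^t·E[r] = 0.436202, running G = 11.007644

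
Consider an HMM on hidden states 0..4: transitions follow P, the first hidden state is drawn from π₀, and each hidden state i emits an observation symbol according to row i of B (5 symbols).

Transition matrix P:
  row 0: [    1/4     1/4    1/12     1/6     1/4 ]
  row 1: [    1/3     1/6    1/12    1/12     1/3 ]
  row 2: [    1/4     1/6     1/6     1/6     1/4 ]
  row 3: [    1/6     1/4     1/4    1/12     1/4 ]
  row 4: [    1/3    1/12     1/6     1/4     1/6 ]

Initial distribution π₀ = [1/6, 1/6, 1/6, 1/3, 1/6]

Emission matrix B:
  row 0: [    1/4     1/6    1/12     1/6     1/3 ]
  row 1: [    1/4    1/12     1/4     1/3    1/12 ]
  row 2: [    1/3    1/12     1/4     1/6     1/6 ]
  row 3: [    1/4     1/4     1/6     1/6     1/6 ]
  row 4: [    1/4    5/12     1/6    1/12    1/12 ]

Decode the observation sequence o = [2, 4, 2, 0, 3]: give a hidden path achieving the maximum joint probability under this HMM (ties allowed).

path = [1, 0, 1, 0, 1]

t=0: δ = [1.389e-02, 4.167e-02, 4.167e-02, 5.556e-02, 2.778e-02]  (obs o_0=2)
t=1: δ = [4.630e-03, 1.157e-03, 2.315e-03, 1.157e-03, 1.157e-03]  ψ = [1, 3, 3, 2, 1]  (obs o_1=4)
t=2: δ = [9.645e-05, 2.894e-04, 9.645e-05, 1.286e-04, 1.929e-04]  ψ = [0, 0, 0, 0, 0]  (obs o_2=2)
t=3: δ = [2.411e-05, 1.206e-05, 1.072e-05, 1.206e-05, 2.411e-05]  ψ = [1, 1, 3, 4, 1]  (obs o_3=0)
t=4: δ = [1.340e-06, 2.009e-06, 6.698e-07, 1.005e-06, 5.023e-07]  ψ = [4, 0, 4, 4, 0]  (obs o_4=3)
backtrack: best end state = 1; path = [1, 0, 1, 0, 1]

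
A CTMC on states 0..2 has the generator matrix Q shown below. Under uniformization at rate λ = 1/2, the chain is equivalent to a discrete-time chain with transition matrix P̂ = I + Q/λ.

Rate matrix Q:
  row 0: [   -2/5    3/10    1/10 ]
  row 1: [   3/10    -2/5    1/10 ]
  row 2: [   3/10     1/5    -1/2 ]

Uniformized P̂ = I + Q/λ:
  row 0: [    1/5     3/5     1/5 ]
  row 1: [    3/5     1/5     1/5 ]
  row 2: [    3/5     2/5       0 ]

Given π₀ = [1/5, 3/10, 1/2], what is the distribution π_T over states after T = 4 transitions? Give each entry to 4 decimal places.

t=0: π = [0.2000, 0.3000, 0.5000]
t=1: π = [0.5200, 0.3800, 0.1000]
t=2: π = [0.3920, 0.4280, 0.1800]
t=3: π = [0.4432, 0.3928, 0.1640]
t=4: π = [0.4227, 0.4101, 0.1672]

π = [0.4227, 0.4101, 0.1672]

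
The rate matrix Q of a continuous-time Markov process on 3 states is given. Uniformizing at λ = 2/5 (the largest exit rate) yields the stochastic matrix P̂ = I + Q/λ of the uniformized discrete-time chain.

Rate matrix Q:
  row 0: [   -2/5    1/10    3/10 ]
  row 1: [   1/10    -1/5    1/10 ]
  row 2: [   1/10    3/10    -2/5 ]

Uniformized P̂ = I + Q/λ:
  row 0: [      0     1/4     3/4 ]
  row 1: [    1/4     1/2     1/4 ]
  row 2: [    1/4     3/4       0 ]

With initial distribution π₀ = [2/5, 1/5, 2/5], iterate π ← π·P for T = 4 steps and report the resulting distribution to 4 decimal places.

t=0: π = [0.4000, 0.2000, 0.4000]
t=1: π = [0.1500, 0.5000, 0.3500]
t=2: π = [0.2125, 0.5500, 0.2375]
t=3: π = [0.1969, 0.5063, 0.2969]
t=4: π = [0.2008, 0.5250, 0.2742]

π = [0.2008, 0.5250, 0.2742]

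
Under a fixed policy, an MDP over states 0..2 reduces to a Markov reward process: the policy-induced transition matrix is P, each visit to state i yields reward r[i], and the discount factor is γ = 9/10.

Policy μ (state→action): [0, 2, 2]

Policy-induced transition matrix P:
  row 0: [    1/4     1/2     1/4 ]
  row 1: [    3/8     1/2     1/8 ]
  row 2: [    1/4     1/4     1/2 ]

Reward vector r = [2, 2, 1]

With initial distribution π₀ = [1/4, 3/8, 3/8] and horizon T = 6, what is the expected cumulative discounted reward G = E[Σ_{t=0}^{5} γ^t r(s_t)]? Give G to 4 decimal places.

t=0: π = [0.2500, 0.3750, 0.3750], E[r] = 1.6250, γ^t·E[r] = 1.625000, running G = 1.625000
t=1: π = [0.2969, 0.4063, 0.2969], E[r] = 1.7031, γ^t·E[r] = 1.532813, running G = 3.157813
t=2: π = [0.3008, 0.4258, 0.2734], E[r] = 1.7266, γ^t·E[r] = 1.398516, running G = 4.556328
t=3: π = [0.3032, 0.4316, 0.2651], E[r] = 1.7349, γ^t·E[r] = 1.264715, running G = 5.821043
t=4: π = [0.3040, 0.4337, 0.2623], E[r] = 1.7377, γ^t·E[r] = 1.140086, running G = 6.961129
t=5: π = [0.3042, 0.4344, 0.2614], E[r] = 1.7386, γ^t·E[r] = 1.026645, running G = 7.987774

G = 7.9878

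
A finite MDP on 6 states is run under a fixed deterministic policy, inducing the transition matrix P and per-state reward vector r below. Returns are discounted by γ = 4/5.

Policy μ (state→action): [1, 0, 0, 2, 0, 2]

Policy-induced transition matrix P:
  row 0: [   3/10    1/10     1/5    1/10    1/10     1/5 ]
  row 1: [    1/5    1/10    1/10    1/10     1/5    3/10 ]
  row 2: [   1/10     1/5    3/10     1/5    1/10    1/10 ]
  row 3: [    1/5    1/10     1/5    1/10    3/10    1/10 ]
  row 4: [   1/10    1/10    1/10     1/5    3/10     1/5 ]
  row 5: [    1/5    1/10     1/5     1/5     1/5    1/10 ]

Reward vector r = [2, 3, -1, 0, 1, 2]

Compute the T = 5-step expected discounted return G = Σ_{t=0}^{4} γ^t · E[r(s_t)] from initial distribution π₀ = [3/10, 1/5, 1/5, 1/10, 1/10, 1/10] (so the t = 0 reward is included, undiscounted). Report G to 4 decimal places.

G = 3.8186

t=0: π = [0.3000, 0.2000, 0.2000, 0.1000, 0.1000, 0.1000], E[r] = 1.3000, γ^t·E[r] = 1.300000, running G = 1.300000
t=1: π = [0.2000, 0.1200, 0.1900, 0.1400, 0.1700, 0.1800], E[r] = 1.1000, γ^t·E[r] = 0.880000, running G = 2.180000
t=2: π = [0.1840, 0.1190, 0.1900, 0.1540, 0.1920, 0.1610], E[r] = 1.0490, γ^t·E[r] = 0.671360, running G = 2.851360
t=3: π = [0.1802, 0.1190, 0.1879, 0.1543, 0.1972, 0.1614], E[r] = 1.0495, γ^t·E[r] = 0.537344, running G = 3.388704
t=4: π = [0.1795, 0.1188, 0.1872, 0.1547, 0.1983, 0.1615], E[r] = 1.0496, γ^t·E[r] = 0.429933, running G = 3.818637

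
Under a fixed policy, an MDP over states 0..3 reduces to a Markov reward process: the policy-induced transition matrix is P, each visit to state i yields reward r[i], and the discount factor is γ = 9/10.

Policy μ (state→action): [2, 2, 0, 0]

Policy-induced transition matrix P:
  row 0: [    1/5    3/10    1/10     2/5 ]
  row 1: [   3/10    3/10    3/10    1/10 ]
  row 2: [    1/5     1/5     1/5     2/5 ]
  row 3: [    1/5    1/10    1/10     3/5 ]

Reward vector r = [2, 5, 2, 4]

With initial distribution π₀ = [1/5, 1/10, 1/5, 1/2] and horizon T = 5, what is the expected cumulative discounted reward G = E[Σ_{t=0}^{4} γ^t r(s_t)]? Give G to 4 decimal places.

G = 14.0111

t=0: π = [0.2000, 0.1000, 0.2000, 0.5000], E[r] = 3.3000, γ^t·E[r] = 3.300000, running G = 3.300000
t=1: π = [0.2100, 0.1800, 0.1400, 0.4700], E[r] = 3.4800, γ^t·E[r] = 3.132000, running G = 6.432000
t=2: π = [0.2180, 0.1920, 0.1500, 0.4400], E[r] = 3.4560, γ^t·E[r] = 2.799360, running G = 9.231360
t=3: π = [0.2192, 0.1970, 0.1534, 0.4304], E[r] = 3.4518, γ^t·E[r] = 2.516362, running G = 11.747722
t=4: π = [0.2197, 0.1986, 0.1547, 0.4270], E[r] = 3.4497, γ^t·E[r] = 2.263348, running G = 14.011070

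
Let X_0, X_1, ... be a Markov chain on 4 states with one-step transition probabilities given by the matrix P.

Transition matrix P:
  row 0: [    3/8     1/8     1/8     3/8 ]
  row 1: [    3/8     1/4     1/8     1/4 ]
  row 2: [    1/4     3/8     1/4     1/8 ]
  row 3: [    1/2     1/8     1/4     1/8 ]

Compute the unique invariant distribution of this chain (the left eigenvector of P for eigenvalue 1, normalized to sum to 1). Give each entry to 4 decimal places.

π = [0.3834, 0.1937, 0.1779, 0.2451]

Balance equations π_j = Σ_i π_i·P[i][j]:
  π_0 = 3/8·π_0 + 3/8·π_1 + 1/4·π_2 + 1/2·π_3
  π_1 = 1/8·π_0 + 1/4·π_1 + 3/8·π_2 + 1/8·π_3
  π_2 = 1/8·π_0 + 1/8·π_1 + 1/4·π_2 + 1/4·π_3
  normalize: π_0 + π_1 + π_2 + π_3 = 1
Solving the linear system gives exactly π = [97/253, 49/253, 45/253, 62/253].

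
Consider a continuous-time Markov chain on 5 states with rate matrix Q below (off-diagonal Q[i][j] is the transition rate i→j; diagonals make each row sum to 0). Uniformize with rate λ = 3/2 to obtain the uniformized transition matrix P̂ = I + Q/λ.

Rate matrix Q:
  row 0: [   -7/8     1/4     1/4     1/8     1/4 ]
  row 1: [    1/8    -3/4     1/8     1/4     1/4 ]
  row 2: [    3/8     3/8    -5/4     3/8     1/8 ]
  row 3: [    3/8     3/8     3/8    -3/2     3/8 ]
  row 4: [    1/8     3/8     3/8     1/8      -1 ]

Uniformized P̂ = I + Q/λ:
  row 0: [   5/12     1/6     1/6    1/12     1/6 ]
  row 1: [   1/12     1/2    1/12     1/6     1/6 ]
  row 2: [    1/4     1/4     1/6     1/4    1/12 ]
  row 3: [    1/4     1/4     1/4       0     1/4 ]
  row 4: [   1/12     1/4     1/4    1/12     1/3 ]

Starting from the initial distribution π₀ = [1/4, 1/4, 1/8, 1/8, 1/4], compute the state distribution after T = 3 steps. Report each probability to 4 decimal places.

t=0: π = [0.2500, 0.2500, 0.1250, 0.1250, 0.2500]
t=1: π = [0.2083, 0.2917, 0.1771, 0.1146, 0.2083]
t=2: π = [0.2014, 0.3056, 0.1693, 0.1276, 0.1962]
t=3: π = [0.1999, 0.3096, 0.1682, 0.1264, 0.1959]

π = [0.1999, 0.3096, 0.1682, 0.1264, 0.1959]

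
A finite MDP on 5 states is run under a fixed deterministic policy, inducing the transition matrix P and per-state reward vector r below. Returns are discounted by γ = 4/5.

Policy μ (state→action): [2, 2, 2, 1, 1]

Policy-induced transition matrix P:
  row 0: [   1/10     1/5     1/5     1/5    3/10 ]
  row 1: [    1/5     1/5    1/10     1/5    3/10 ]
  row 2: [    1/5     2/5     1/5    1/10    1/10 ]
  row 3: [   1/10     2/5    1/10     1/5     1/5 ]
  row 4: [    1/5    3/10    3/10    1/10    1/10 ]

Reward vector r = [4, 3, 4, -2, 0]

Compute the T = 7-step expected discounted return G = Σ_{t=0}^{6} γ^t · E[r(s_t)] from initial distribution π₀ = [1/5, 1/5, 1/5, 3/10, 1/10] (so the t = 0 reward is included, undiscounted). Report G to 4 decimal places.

t=0: π = [0.2000, 0.2000, 0.2000, 0.3000, 0.1000], E[r] = 1.6000, γ^t·E[r] = 1.600000, running G = 1.600000
t=1: π = [0.1500, 0.3100, 0.1600, 0.1700, 0.2100], E[r] = 1.8300, γ^t·E[r] = 1.464000, running G = 3.064000
t=2: π = [0.1680, 0.2870, 0.1730, 0.1630, 0.2090], E[r] = 1.8990, γ^t·E[r] = 1.215360, running G = 4.279360
t=3: π = [0.1669, 0.2881, 0.1759, 0.1618, 0.2073], E[r] = 1.9119, γ^t·E[r] = 0.978893, running G = 5.258253
t=4: π = [0.1671, 0.2883, 0.1757, 0.1617, 0.2072], E[r] = 1.9129, γ^t·E[r] = 0.783536, running G = 6.041789
t=5: π = [0.1671, 0.2882, 0.1757, 0.1617, 0.2072], E[r] = 1.9126, γ^t·E[r] = 0.626707, running G = 6.668496
t=6: π = [0.1671, 0.2882, 0.1757, 0.1617, 0.2072], E[r] = 1.9126, γ^t·E[r] = 0.501385, running G = 7.169881

G = 7.1699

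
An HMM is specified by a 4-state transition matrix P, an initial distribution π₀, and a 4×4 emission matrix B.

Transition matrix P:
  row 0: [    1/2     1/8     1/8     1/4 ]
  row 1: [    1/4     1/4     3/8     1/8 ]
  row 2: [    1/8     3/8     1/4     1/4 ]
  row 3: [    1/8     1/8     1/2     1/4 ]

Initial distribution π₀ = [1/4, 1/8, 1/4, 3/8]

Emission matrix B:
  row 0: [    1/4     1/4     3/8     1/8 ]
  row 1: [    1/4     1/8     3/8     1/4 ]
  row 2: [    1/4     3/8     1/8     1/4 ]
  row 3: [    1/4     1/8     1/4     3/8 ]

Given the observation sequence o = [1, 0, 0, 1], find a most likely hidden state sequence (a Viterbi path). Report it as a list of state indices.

path = [0, 0, 0, 0]

t=0: δ = [6.250e-02, 1.562e-02, 9.375e-02, 4.688e-02]  (obs o_0=1)
t=1: δ = [7.812e-03, 8.789e-03, 5.859e-03, 5.859e-03]  ψ = [0, 2, 2, 2]  (obs o_1=0)
t=2: δ = [9.766e-04, 5.493e-04, 8.240e-04, 4.883e-04]  ψ = [0, 1, 1, 0]  (obs o_2=0)
t=3: δ = [1.221e-04, 3.862e-05, 9.155e-05, 3.052e-05]  ψ = [0, 2, 3, 0]  (obs o_3=1)
backtrack: best end state = 0; path = [0, 0, 0, 0]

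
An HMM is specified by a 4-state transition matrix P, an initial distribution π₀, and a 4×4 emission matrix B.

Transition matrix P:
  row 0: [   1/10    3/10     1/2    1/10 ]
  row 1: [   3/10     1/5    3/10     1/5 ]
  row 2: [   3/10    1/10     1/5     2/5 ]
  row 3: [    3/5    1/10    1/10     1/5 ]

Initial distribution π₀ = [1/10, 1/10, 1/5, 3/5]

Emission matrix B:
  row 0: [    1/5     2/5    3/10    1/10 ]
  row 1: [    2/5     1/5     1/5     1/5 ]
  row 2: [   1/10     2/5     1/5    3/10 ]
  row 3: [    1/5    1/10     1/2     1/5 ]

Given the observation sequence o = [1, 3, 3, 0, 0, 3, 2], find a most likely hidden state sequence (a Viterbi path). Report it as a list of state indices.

t=0: δ = [4.000e-02, 2.000e-02, 8.000e-02, 6.000e-02]  (obs o_0=1)
t=1: δ = [3.600e-03, 2.400e-03, 6.000e-03, 6.400e-03]  ψ = [3, 0, 0, 2]  (obs o_1=3)
t=2: δ = [3.840e-04, 2.160e-04, 5.400e-04, 4.800e-04]  ψ = [3, 0, 0, 2]  (obs o_2=3)
t=3: δ = [5.760e-05, 4.608e-05, 1.920e-05, 4.320e-05]  ψ = [3, 0, 0, 2]  (obs o_3=0)
t=4: δ = [5.184e-06, 6.912e-06, 2.880e-06, 1.843e-06]  ψ = [3, 0, 0, 1]  (obs o_4=0)
t=5: δ = [2.074e-07, 3.110e-07, 7.776e-07, 2.765e-07]  ψ = [1, 0, 0, 1]  (obs o_5=3)
t=6: δ = [6.998e-08, 1.555e-08, 3.110e-08, 1.555e-07]  ψ = [2, 2, 2, 2]  (obs o_6=2)
backtrack: best end state = 3; path = [3, 0, 2, 3, 0, 2, 3]

path = [3, 0, 2, 3, 0, 2, 3]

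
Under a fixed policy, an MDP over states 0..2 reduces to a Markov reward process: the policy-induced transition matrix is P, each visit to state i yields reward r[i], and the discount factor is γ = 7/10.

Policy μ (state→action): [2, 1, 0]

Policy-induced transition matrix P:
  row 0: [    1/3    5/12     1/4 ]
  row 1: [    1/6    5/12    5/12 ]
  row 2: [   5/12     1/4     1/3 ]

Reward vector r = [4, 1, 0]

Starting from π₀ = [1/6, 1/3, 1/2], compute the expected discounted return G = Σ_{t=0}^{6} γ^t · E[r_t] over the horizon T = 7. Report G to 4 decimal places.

G = 4.2655

t=0: π = [0.1667, 0.3333, 0.5000], E[r] = 1.0000, γ^t·E[r] = 1.000000, running G = 1.000000
t=1: π = [0.3194, 0.3333, 0.3472], E[r] = 1.6111, γ^t·E[r] = 1.127778, running G = 2.127778
t=2: π = [0.3067, 0.3588, 0.3345], E[r] = 1.5856, γ^t·E[r] = 0.776968, running G = 2.904745
t=3: π = [0.3014, 0.3609, 0.3377], E[r] = 1.5666, γ^t·E[r] = 0.537327, running G = 3.442072
t=4: π = [0.3013, 0.3604, 0.3383], E[r] = 1.5657, γ^t·E[r] = 0.375917, running G = 3.817989
t=5: π = [0.3015, 0.3603, 0.3383], E[r] = 1.5661, γ^t·E[r] = 0.263218, running G = 4.081207
t=6: π = [0.3015, 0.3603, 0.3382], E[r] = 1.5662, γ^t·E[r] = 0.184260, running G = 4.265468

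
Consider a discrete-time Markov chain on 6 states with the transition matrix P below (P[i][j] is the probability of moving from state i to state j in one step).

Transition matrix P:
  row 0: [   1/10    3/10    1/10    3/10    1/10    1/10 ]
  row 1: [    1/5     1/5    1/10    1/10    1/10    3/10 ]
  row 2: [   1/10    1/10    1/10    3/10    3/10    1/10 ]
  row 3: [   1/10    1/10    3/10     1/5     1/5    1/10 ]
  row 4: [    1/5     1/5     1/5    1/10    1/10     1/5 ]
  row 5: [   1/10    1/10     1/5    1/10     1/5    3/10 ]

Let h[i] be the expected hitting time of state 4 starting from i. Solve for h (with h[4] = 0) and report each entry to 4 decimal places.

First-step conditioning: h[4] = 0; for i ≠ 4, h[i] = 1 + Σ_k P[i][k]·h[k].
  h[0] = 1 + 1/10·h[0] + 3/10·h[1] + 1/10·h[2] + 3/10·h[3] + 1/10·h[5]
  h[1] = 1 + 1/5·h[0] + 1/5·h[1] + 1/10·h[2] + 1/10·h[3] + 3/10·h[5]
  h[2] = 1 + 1/10·h[0] + 1/10·h[1] + 1/10·h[2] + 3/10·h[3] + 1/10·h[5]
  h[3] = 1 + 1/10·h[0] + 1/10·h[1] + 3/10·h[2] + 1/5·h[3] + 1/10·h[5]
  h[5] = 1 + 1/10·h[0] + 1/10·h[1] + 1/5·h[2] + 1/10·h[3] + 3/10·h[5]
Solving the 5×5 linear system over states ≠ 4 gives exactly h = [12105/2054, 12125/2054, 4840/1027, 5280/1027, 0, 5335/1027] (h[4] = 0 is the target).

h = [5.8934, 5.9031, 4.7128, 5.1412, 0.0000, 5.1947]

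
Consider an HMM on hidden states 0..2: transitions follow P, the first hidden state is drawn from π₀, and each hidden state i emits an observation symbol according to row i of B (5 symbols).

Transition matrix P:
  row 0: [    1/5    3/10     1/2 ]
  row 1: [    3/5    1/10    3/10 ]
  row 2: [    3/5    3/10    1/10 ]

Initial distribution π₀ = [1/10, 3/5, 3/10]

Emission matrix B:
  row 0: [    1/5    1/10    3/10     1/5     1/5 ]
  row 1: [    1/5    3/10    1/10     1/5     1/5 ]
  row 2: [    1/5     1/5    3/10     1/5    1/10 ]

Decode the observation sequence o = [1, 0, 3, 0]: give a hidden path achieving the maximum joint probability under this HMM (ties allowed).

t=0: δ = [1.000e-02, 1.800e-01, 6.000e-02]  (obs o_0=1)
t=1: δ = [2.160e-02, 3.600e-03, 1.080e-02]  ψ = [1, 1, 1]  (obs o_1=0)
t=2: δ = [1.296e-03, 1.296e-03, 2.160e-03]  ψ = [2, 0, 0]  (obs o_2=3)
t=3: δ = [2.592e-04, 1.296e-04, 1.296e-04]  ψ = [2, 2, 0]  (obs o_3=0)
backtrack: best end state = 0; path = [1, 0, 2, 0]

path = [1, 0, 2, 0]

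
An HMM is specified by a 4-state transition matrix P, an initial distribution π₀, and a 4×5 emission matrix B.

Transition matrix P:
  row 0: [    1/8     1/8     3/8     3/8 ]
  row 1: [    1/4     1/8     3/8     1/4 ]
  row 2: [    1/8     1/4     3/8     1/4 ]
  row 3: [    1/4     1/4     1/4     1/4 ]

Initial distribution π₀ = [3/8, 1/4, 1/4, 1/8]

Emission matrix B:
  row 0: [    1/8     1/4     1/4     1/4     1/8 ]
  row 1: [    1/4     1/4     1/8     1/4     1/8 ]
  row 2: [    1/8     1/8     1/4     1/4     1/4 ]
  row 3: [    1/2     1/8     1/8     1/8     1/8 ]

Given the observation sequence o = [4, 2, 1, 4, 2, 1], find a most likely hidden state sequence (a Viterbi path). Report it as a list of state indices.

path = [2, 2, 1, 2, 2, 1]

t=0: δ = [4.688e-02, 3.125e-02, 6.250e-02, 1.562e-02]  (obs o_0=4)
t=1: δ = [1.953e-03, 1.953e-03, 5.859e-03, 2.197e-03]  ψ = [1, 2, 2, 0]  (obs o_1=2)
t=2: δ = [1.831e-04, 3.662e-04, 2.747e-04, 1.831e-04]  ψ = [2, 2, 2, 2]  (obs o_2=1)
t=3: δ = [1.144e-05, 8.583e-06, 3.433e-05, 1.144e-05]  ψ = [1, 2, 1, 1]  (obs o_3=4)
t=4: δ = [1.073e-06, 1.073e-06, 3.219e-06, 1.073e-06]  ψ = [2, 2, 2, 2]  (obs o_4=2)
t=5: δ = [1.006e-07, 2.012e-07, 1.509e-07, 1.006e-07]  ψ = [2, 2, 2, 2]  (obs o_5=1)
backtrack: best end state = 1; path = [2, 2, 1, 2, 2, 1]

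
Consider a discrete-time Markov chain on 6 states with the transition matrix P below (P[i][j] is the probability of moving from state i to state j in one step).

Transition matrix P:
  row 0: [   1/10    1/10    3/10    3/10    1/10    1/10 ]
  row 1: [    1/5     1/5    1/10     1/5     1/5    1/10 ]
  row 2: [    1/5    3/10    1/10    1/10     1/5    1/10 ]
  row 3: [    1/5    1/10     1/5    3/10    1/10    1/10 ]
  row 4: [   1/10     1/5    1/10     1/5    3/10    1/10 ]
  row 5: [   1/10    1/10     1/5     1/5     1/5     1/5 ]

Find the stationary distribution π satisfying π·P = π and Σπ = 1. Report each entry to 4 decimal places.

π = [0.1553, 0.1677, 0.1643, 0.2212, 0.1804, 0.1111]

Balance equations π_j = Σ_i π_i·P[i][j]:
  π_0 = 1/10·π_0 + 1/5·π_1 + 1/5·π_2 + 1/5·π_3 + 1/10·π_4 + 1/10·π_5
  π_1 = 1/10·π_0 + 1/5·π_1 + 3/10·π_2 + 1/10·π_3 + 1/5·π_4 + 1/10·π_5
  π_2 = 3/10·π_0 + 1/10·π_1 + 1/10·π_2 + 1/5·π_3 + 1/10·π_4 + 1/5·π_5
  π_3 = 3/10·π_0 + 1/5·π_1 + 1/10·π_2 + 3/10·π_3 + 1/5·π_4 + 1/5·π_5
  π_4 = 1/10·π_0 + 1/5·π_1 + 1/5·π_2 + 1/10·π_3 + 3/10·π_4 + 1/5·π_5
  normalize: π_0 + π_1 + π_2 + π_3 + π_4 + π_5 = 1
Solving the linear system gives exactly π = [2491/16038, 2689/16038, 2635/16038, 1774/8019, 263/1458, 1/9].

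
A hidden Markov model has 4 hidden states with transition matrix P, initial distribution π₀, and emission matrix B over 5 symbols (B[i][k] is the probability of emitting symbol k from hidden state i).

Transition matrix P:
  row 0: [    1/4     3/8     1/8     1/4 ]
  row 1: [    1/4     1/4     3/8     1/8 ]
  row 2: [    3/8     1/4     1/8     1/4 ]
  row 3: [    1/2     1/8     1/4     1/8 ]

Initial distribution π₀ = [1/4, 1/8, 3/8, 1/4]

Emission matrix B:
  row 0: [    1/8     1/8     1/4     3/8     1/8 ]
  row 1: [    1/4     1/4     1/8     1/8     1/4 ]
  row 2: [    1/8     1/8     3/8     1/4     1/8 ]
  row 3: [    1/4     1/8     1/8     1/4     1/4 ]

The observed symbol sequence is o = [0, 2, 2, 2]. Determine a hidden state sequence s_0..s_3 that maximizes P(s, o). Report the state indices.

path = [3, 0, 1, 2]

t=0: δ = [3.125e-02, 3.125e-02, 4.688e-02, 6.250e-02]  (obs o_0=0)
t=1: δ = [7.812e-03, 1.465e-03, 5.859e-03, 1.465e-03]  ψ = [3, 0, 3, 2]  (obs o_1=2)
t=2: δ = [5.493e-04, 3.662e-04, 3.662e-04, 2.441e-04]  ψ = [2, 0, 0, 0]  (obs o_2=2)
t=3: δ = [3.433e-05, 2.575e-05, 5.150e-05, 1.717e-05]  ψ = [0, 0, 1, 0]  (obs o_3=2)
backtrack: best end state = 2; path = [3, 0, 1, 2]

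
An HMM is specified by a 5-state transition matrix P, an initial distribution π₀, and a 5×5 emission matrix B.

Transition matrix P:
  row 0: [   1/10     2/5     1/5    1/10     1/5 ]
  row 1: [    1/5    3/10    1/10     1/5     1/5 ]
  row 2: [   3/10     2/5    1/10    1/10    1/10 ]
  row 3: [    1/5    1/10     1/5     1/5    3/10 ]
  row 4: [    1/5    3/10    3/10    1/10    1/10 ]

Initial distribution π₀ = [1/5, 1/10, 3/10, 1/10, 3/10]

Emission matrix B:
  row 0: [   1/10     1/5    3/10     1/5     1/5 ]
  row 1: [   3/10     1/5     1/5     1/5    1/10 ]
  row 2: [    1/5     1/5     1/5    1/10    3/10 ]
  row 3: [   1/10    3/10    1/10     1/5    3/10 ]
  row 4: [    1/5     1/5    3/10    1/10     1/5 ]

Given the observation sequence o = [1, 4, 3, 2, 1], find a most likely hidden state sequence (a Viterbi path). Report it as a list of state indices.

t=0: δ = [4.000e-02, 2.000e-02, 6.000e-02, 3.000e-02, 6.000e-02]  (obs o_0=1)
t=1: δ = [3.600e-03, 2.400e-03, 5.400e-03, 1.800e-03, 1.800e-03]  ψ = [2, 2, 4, 2, 3]  (obs o_1=4)
t=2: δ = [3.240e-04, 4.320e-04, 7.200e-05, 1.080e-04, 7.200e-05]  ψ = [2, 2, 0, 2, 0]  (obs o_2=3)
t=3: δ = [2.592e-05, 2.592e-05, 1.296e-05, 8.640e-06, 2.592e-05]  ψ = [1, 0, 0, 1, 1]  (obs o_3=2)
t=4: δ = [1.037e-06, 2.074e-06, 1.555e-06, 1.555e-06, 1.037e-06]  ψ = [1, 0, 4, 1, 0]  (obs o_4=1)
backtrack: best end state = 1; path = [4, 2, 1, 0, 1]

path = [4, 2, 1, 0, 1]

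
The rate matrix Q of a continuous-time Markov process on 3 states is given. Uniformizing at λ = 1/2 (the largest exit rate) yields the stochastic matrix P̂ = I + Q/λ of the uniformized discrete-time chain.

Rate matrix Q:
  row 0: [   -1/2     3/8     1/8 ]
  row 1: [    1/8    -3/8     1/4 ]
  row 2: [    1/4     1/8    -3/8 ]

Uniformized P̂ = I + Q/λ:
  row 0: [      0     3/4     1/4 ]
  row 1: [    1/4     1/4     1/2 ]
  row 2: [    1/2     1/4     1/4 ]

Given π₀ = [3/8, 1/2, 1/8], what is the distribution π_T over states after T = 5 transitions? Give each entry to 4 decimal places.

π = [0.2705, 0.3838, 0.3457]

t=0: π = [0.3750, 0.5000, 0.1250]
t=1: π = [0.1875, 0.4375, 0.3750]
t=2: π = [0.2969, 0.3438, 0.3594]
t=3: π = [0.2656, 0.3984, 0.3359]
t=4: π = [0.2676, 0.3828, 0.3496]
t=5: π = [0.2705, 0.3838, 0.3457]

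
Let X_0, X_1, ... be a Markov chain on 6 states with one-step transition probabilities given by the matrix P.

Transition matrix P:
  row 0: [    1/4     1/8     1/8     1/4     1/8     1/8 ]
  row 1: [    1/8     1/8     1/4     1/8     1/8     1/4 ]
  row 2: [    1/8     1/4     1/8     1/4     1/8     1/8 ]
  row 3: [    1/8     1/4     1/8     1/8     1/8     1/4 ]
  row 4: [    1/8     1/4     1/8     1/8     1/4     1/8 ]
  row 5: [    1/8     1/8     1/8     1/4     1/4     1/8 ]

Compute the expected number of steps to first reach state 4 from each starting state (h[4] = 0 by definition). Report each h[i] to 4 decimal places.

h = [6.8287, 6.7337, 6.8168, 6.7233, 0.0000, 5.9751]

First-step conditioning: h[4] = 0; for i ≠ 4, h[i] = 1 + Σ_k P[i][k]·h[k].
  h[0] = 1 + 1/4·h[0] + 1/8·h[1] + 1/8·h[2] + 1/4·h[3] + 1/8·h[5]
  h[1] = 1 + 1/8·h[0] + 1/8·h[1] + 1/4·h[2] + 1/8·h[3] + 1/4·h[5]
  h[2] = 1 + 1/8·h[0] + 1/4·h[1] + 1/8·h[2] + 1/4·h[3] + 1/8·h[5]
  h[3] = 1 + 1/8·h[0] + 1/4·h[1] + 1/8·h[2] + 1/8·h[3] + 1/4·h[5]
  h[5] = 1 + 1/8·h[0] + 1/8·h[1] + 1/8·h[2] + 1/4·h[3] + 1/8·h[5]
Solving the 5×5 linear system over states ≠ 4 gives exactly h = [36800/5389, 36288/5389, 36736/5389, 36232/5389, 0, 32200/5389] (h[4] = 0 is the target).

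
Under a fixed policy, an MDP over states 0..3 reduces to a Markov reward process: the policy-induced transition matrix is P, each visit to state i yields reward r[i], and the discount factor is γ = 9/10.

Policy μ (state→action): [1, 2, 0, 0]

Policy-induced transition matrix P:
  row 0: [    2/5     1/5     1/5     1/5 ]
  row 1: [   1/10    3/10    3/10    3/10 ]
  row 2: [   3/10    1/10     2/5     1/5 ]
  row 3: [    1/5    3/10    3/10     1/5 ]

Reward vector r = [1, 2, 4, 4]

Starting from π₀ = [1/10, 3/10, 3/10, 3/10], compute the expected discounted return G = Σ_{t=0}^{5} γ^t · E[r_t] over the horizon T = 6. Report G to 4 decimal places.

t=0: π = [0.1000, 0.3000, 0.3000, 0.3000], E[r] = 3.1000, γ^t·E[r] = 3.100000, running G = 3.100000
t=1: π = [0.2200, 0.2300, 0.3200, 0.2300], E[r] = 2.8800, γ^t·E[r] = 2.592000, running G = 5.692000
t=2: π = [0.2530, 0.2140, 0.3100, 0.2230], E[r] = 2.8130, γ^t·E[r] = 2.278530, running G = 7.970530
t=3: π = [0.2602, 0.2127, 0.3057, 0.2214], E[r] = 2.7940, γ^t·E[r] = 2.036826, running G = 10.007356
t=4: π = [0.2613, 0.2128, 0.3046, 0.2213], E[r] = 2.7903, γ^t·E[r] = 1.830716, running G = 11.838072
t=5: π = [0.2614, 0.2130, 0.3043, 0.2213], E[r] = 2.7898, γ^t·E[r] = 1.647332, running G = 13.485404

G = 13.4854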